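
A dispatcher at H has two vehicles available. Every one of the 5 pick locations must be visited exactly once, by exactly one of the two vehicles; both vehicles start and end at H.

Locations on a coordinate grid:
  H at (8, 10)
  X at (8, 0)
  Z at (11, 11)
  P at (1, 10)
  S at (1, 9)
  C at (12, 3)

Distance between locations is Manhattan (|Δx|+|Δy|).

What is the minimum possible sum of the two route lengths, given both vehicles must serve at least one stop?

46 — the smallest possible combined total.

Check every non-empty split of the stops between the two vehicles; for each half take its own optimal tour:
  {X} + {Z, P, S, C}: 20 + 38 = 58
  {Z} + {X, P, S, C}: 8 + 42 = 50
  {X, Z} + {P, S, C}: 28 + 36 = 64
  {P} + {X, Z, S, C}: 14 + 44 = 58
  {X, P} + {Z, S, C}: 34 + 38 = 72
  {Z, P} + {X, S, C}: 22 + 42 = 64
  … (15 splits in total)
  {P, S} + {X, Z, C}: 16 + 30 = 46  ← best
Best: vehicle 1 H → P → S → H = 16; vehicle 2 H → X → C → Z → H = 30; combined 46.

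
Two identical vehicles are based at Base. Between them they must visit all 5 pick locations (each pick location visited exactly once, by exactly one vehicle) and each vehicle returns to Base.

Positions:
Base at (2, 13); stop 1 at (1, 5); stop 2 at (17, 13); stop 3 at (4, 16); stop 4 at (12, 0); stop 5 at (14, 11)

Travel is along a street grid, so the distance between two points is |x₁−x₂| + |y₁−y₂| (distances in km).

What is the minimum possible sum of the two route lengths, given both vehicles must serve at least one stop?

Check every non-empty split of the stops between the two vehicles; for each half take its own optimal tour:
  {stop 1} + {stop 2, stop 3, stop 4, stop 5}: 18 + 62 = 80
  {stop 2} + {stop 1, stop 3, stop 4, stop 5}: 30 + 58 = 88
  {stop 1, stop 2} + {stop 3, stop 4, stop 5}: 48 + 56 = 104
  {stop 3} + {stop 1, stop 2, stop 4, stop 5}: 10 + 58 = 68
  {stop 1, stop 3} + {stop 2, stop 4, stop 5}: 28 + 56 = 84
  {stop 2, stop 3} + {stop 1, stop 4, stop 5}: 36 + 52 = 88
  … (15 splits in total)
Best: vehicle 1 Base → stop 3 → Base = 10; vehicle 2 Base → stop 1 → stop 4 → stop 5 → stop 2 → Base = 58; combined 68.

Minimum combined distance: 68 km.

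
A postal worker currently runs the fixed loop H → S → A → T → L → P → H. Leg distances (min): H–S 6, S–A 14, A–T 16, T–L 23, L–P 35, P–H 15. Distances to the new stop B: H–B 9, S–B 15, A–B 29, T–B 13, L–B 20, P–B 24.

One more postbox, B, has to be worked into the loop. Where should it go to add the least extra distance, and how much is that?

+9 min — insert B between L and P.

Insertion cost between consecutive stops i–j is d(i,B) + d(B,j) − d(i,j):
  between H and S: 9 + 15 − 6 = 18
  between S and A: 15 + 29 − 14 = 30
  between A and T: 29 + 13 − 16 = 26
  between T and L: 13 + 20 − 23 = 10
  between L and P: 20 + 24 − 35 = 9
  between P and H: 24 + 9 − 15 = 18
Cheapest insertion is between L and P, adding 9.
New total = 109 + 9 = 118.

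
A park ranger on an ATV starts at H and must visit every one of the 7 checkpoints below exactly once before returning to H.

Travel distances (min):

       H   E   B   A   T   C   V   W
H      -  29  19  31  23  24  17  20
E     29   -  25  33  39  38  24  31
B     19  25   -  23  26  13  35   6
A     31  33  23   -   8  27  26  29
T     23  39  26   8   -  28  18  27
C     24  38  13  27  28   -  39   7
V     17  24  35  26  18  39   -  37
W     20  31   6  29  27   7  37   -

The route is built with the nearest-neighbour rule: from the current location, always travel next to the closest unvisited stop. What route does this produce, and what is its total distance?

H → [V:17 / B:19 / W:20 / T:23 / C:24 / E:29 / A:31] → V (17)
V → [T:18 / E:24 / A:26 / B:35 / W:37 / C:39] → T (18)
T → [A:8 / B:26 / W:27 / C:28 / E:39] → A (8)
A → [B:23 / C:27 / W:29 / E:33] → B (23)
B → [W:6 / C:13 / E:25] → W (6)
W → [C:7 / E:31] → C (7)
C → [E:38] → E (38)
Return E→H: 29.
Total = 17 + 18 + 8 + 23 + 6 + 7 + 38 + 29 = 146.

Nearest-neighbour total = 146 min; route H → V → T → A → B → W → C → E → H.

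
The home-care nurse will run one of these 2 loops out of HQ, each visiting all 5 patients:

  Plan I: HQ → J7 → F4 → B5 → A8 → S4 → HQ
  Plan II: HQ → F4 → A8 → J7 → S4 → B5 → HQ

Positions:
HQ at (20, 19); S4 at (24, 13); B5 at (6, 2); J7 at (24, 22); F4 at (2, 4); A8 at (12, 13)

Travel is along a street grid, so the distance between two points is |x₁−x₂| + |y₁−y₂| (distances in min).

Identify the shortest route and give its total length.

Plan I: 7 + 40 + 6 + 17 + 12 + 10 = 92
Plan II: 33 + 19 + 21 + 9 + 29 + 31 = 142

92 min — Plan I is the shortest.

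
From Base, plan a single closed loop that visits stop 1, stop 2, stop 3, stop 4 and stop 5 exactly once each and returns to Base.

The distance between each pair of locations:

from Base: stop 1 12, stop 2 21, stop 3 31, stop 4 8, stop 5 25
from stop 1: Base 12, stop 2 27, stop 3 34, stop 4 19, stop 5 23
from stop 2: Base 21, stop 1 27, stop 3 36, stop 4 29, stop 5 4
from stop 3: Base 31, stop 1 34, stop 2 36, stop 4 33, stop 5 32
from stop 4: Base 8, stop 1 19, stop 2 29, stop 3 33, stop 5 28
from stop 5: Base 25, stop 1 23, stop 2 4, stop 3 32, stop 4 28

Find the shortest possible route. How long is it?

Minimum total distance: 116.

With 5 stops there are 5!/2 = 60 distinct round trips (a route and its reverse cost the same).
Base-stop 1-stop 2-stop 3-stop 4-stop 5-Base: 12+27+36+33+28+25 = 161
Base-stop 1-stop 2-stop 3-stop 5-stop 4-Base: 12+27+36+32+28+8 = 143
Base-stop 1-stop 2-stop 4-stop 3-stop 5-Base: 12+27+29+33+32+25 = 158
Base-stop 1-stop 2-stop 4-stop 5-stop 3-Base: 12+27+29+28+32+31 = 159
Base-stop 1-stop 2-stop 5-stop 3-stop 4-Base: 12+27+4+32+33+8 = 116
Base-stop 1-stop 2-stop 5-stop 4-stop 3-Base: 12+27+4+28+33+31 = 135
Base-stop 1-stop 3-stop 2-stop 4-stop 5-Base: 12+34+36+29+28+25 = 164
Base-stop 1-stop 3-stop 2-stop 5-stop 4-Base: 12+34+36+4+28+8 = 122
Base-stop 1-stop 3-stop 4-stop 2-stop 5-Base: 12+34+33+29+4+25 = 137
Base-stop 1-stop 3-stop 4-stop 5-stop 2-Base: 12+34+33+28+4+21 = 132
Base-stop 1-stop 3-stop 5-stop 2-stop 4-Base: 12+34+32+4+29+8 = 119
Base-stop 1-stop 3-stop 5-stop 4-stop 2-Base: 12+34+32+28+29+21 = 156
Base-stop 1-stop 4-stop 2-stop 3-stop 5-Base: 12+19+29+36+32+25 = 153
Base-stop 1-stop 4-stop 2-stop 5-stop 3-Base: 12+19+29+4+32+31 = 127
… (46 more)
The minimum is 116.
One optimal route: Base → stop 1 → stop 2 → stop 5 → stop 3 → stop 4 → Base (or its reverse).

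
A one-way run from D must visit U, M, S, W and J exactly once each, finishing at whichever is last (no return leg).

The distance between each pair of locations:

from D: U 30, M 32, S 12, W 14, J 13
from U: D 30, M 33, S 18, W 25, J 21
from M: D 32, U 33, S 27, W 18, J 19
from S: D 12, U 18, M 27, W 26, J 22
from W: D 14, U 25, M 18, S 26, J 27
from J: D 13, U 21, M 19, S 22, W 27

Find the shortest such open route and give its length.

There are 5! = 120 possible orderings.
D → U → M → S → W → J: 30+33+27+26+27 = 143
D → U → M → S → J → W: 30+33+27+22+27 = 139
D → U → M → W → S → J: 30+33+18+26+22 = 129
D → U → M → W → J → S: 30+33+18+27+22 = 130
D → U → M → J → S → W: 30+33+19+22+26 = 130
D → U → M → J → W → S: 30+33+19+27+26 = 135
D → U → S → M → W → J: 30+18+27+18+27 = 120
D → U → S → M → J → W: 30+18+27+19+27 = 121
D → U → S → W → M → J: 30+18+26+18+19 = 111
D → U → S → W → J → M: 30+18+26+27+19 = 120
D → U → S → J → M → W: 30+18+22+19+18 = 107
D → U → S → J → W → M: 30+18+22+27+18 = 115
D → U → W → M → S → J: 30+25+18+27+22 = 122
D → U → W → M → J → S: 30+25+18+19+22 = 114
… (106 more)
D → S → U → J → M → W: 12+18+21+19+18 = 88  ← best
The minimum is 88.
One shortest path: D → S → U → J → M → W.

Minimum one-way distance = 88.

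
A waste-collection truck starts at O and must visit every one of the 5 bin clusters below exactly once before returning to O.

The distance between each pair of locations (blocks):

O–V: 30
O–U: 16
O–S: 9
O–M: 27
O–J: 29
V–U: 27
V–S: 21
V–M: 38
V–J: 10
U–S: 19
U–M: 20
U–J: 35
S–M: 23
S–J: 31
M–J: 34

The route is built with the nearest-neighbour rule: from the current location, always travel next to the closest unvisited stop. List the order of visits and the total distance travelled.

At O the remaining stops are S 9, U 16, M 27, J 29, V 30; go to S.
At S the remaining stops are U 19, V 21, M 23, J 31; go to U.
At U the remaining stops are M 20, V 27, J 35; go to M.
At M the remaining stops are J 34, V 38; go to J.
At J the remaining stops are V 10; go to V.
Return V→O: 30.
Total = 9 + 19 + 20 + 34 + 10 + 30 = 122.

122 blocks along O → S → U → M → J → V → O.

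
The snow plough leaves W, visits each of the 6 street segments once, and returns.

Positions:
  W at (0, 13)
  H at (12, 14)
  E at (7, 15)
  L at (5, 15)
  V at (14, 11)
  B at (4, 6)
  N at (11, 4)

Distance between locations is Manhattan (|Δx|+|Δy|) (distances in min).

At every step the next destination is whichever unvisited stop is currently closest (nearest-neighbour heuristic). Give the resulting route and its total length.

Nearest-neighbour total = 50 min; route W → L → E → H → V → N → B → W.

At W the remaining stops are L 7, E 9, B 11, H 13, V 16, N 20; go to L.
At L the remaining stops are E 2, H 8, B 10, V 13, N 17; go to E.
At E the remaining stops are H 6, V 11, B 12, N 15; go to H.
At H the remaining stops are V 5, N 11, B 16; go to V.
At V the remaining stops are N 10, B 15; go to N.
At N the remaining stops are B 9; go to B.
Return B→W: 11.
Total = 7 + 2 + 6 + 5 + 10 + 9 + 11 = 50.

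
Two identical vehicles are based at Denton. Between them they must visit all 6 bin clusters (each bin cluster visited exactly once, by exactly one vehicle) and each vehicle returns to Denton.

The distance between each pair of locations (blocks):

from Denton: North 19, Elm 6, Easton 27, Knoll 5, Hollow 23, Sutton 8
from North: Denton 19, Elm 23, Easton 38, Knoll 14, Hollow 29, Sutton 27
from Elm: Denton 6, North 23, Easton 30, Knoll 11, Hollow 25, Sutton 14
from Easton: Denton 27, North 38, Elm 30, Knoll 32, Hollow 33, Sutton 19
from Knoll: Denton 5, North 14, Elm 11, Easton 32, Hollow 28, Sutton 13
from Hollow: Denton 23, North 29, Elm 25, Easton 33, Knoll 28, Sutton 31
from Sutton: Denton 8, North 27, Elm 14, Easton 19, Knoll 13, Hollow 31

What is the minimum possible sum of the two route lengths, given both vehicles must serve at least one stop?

Check every non-empty split of the stops between the two vehicles; for each half take its own optimal tour:
  {North} + {Elm, Easton, Knoll, Hollow, Sutton}: 38 + 101 = 139
  {Elm} + {North, Easton, Knoll, Hollow, Sutton}: 12 + 108 = 120
  {North, Elm} + {Easton, Knoll, Hollow, Sutton}: 48 + 93 = 141
  {Easton} + {North, Elm, Knoll, Hollow, Sutton}: 54 + 95 = 149
  {North, Easton} + {Elm, Knoll, Hollow, Sutton}: 84 + 80 = 164
  {Elm, Easton} + {North, Knoll, Hollow, Sutton}: 63 + 87 = 150
  … (31 splits in total)
Best: vehicle 1 Denton → Elm → Denton = 12; vehicle 2 Denton → Knoll → North → Hollow → Easton → Sutton → Denton = 108; combined 120.

120 blocks — the smallest possible combined total.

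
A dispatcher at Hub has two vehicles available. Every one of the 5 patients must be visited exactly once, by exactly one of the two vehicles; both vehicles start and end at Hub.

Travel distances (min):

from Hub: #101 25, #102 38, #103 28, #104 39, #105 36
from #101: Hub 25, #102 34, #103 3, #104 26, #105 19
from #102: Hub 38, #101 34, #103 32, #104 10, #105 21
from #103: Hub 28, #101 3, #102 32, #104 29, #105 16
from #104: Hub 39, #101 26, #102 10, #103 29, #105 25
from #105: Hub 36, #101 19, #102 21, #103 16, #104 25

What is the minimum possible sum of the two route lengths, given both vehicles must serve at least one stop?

Try each way of splitting the stops between the two vehicles (each non-empty) and, for each split, find the best tour for each vehicle:
  {#101} + {#102, #103, #104, #105}: 50 + 114 = 164
  {#102} + {#101, #103, #104, #105}: 76 + 108 = 184
  {#101, #102} + {#103, #104, #105}: 97 + 108 = 205
  {#103} + {#101, #102, #104, #105}: 56 + 114 = 170
  {#101, #103} + {#102, #104, #105}: 56 + 106 = 162
  {#102, #103} + {#101, #104, #105}: 98 + 108 = 206
  … (15 splits in total)
Best: vehicle 1 Hub → #101 → #103 → Hub = 56; vehicle 2 Hub → #104 → #102 → #105 → Hub = 106; combined 162.

Minimum combined distance: 162 min.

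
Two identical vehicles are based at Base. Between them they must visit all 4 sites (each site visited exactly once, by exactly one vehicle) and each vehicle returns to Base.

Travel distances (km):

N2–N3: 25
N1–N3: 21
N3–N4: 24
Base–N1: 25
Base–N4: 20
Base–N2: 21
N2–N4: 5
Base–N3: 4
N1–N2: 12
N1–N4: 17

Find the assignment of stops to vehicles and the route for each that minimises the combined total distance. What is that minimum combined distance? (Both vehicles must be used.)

There are 2^3 − 1 = 7 ways to divide the 4 stops into two non-empty groups. For each, the best each vehicle can do is its own shortest tour through its group:
  {N1} + {N2, N3, N4}: 50 + 54 = 104
  {N2} + {N1, N3, N4}: 42 + 62 = 104
  {N1, N2} + {N3, N4}: 58 + 48 = 106
  {N3} + {N1, N2, N4}: 8 + 62 = 70
  {N1, N3} + {N2, N4}: 50 + 46 = 96
  {N2, N3} + {N1, N4}: 50 + 62 = 112
  … (7 splits in total)
Best: vehicle 1 Base → N3 → Base = 8; vehicle 2 Base → N1 → N2 → N4 → Base = 62; combined 70.

Minimum combined distance: 70 km.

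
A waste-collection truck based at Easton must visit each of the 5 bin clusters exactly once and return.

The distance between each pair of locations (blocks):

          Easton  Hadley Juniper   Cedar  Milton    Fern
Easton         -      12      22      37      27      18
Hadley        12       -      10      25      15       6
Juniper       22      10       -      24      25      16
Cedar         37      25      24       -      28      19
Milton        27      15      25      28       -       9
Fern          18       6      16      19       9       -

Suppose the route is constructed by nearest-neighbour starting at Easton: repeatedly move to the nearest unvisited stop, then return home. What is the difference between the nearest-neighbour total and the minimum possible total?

12 blocks longer than the optimal tour.

Easton: Hadley=12, Fern=18, Juniper=22, Milton=27, Cedar=37 ⇒ Hadley
Hadley: Fern=6, Juniper=10, Milton=15, Cedar=25 ⇒ Fern
Fern: Milton=9, Juniper=16, Cedar=19 ⇒ Milton
Milton: Juniper=25, Cedar=28 ⇒ Juniper
Juniper: Cedar=24 ⇒ Cedar
NN route Easton → Hadley → Fern → Milton → Juniper → Cedar → Easton costs 113.
Optimal: Easton → Hadley → Juniper → Cedar → Milton → Fern → Easton costs 101 (by enumerating all 60 distinct tours).
Excess = 113 − 101 = 12.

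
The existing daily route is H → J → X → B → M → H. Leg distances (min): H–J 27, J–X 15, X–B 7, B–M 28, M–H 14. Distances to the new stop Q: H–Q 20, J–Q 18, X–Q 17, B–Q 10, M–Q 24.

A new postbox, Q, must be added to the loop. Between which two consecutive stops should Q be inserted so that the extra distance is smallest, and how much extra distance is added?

+6 min — insert Q between B and M.

Insertion cost between consecutive stops i–j is d(i,Q) + d(Q,j) − d(i,j):
  between H and J: 20 + 18 − 27 = 11
  between J and X: 18 + 17 − 15 = 20
  between X and B: 17 + 10 − 7 = 20
  between B and M: 10 + 24 − 28 = 6
  between M and H: 24 + 20 − 14 = 30
Cheapest insertion is between B and M, adding 6.
New total = 91 + 6 = 97.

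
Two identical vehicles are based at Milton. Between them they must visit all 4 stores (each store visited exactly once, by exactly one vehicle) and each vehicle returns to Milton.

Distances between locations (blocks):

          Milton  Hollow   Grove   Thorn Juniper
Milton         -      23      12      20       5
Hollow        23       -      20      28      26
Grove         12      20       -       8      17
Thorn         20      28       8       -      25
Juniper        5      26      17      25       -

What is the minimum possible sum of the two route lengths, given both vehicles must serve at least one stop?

Check every non-empty split of the stops between the two vehicles; for each half take its own optimal tour:
  {Hollow} + {Grove, Thorn, Juniper}: 46 + 50 = 96
  {Grove} + {Hollow, Thorn, Juniper}: 24 + 79 = 103
  {Hollow, Grove} + {Thorn, Juniper}: 55 + 50 = 105
  {Thorn} + {Hollow, Grove, Juniper}: 40 + 63 = 103
  {Hollow, Thorn} + {Grove, Juniper}: 71 + 34 = 105
  {Grove, Thorn} + {Hollow, Juniper}: 40 + 54 = 94
  … (7 splits in total)
  {Hollow, Grove, Thorn} + {Juniper}: 71 + 10 = 81  ← best
Best: vehicle 1 Milton → Hollow → Grove → Thorn → Milton = 71; vehicle 2 Milton → Juniper → Milton = 10; combined 81.

81 blocks — the smallest possible combined total.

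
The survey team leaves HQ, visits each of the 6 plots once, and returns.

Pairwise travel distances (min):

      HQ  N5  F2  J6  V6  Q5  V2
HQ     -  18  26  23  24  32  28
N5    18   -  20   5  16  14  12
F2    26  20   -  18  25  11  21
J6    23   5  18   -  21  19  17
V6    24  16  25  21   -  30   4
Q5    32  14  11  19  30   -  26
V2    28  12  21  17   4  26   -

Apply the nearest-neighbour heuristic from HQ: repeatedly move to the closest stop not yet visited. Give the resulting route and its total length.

Total distance 112 min via the nearest-neighbour route HQ → N5 → J6 → V2 → V6 → F2 → Q5 → HQ.

At HQ the remaining stops are N5 18, J6 23, V6 24, F2 26, V2 28, Q5 32; go to N5.
At N5 the remaining stops are J6 5, V2 12, Q5 14, V6 16, F2 20; go to J6.
At J6 the remaining stops are V2 17, F2 18, Q5 19, V6 21; go to V2.
At V2 the remaining stops are V6 4, F2 21, Q5 26; go to V6.
At V6 the remaining stops are F2 25, Q5 30; go to F2.
At F2 the remaining stops are Q5 11; go to Q5.
Return Q5→HQ: 32.
Total = 18 + 5 + 17 + 4 + 25 + 11 + 32 = 112.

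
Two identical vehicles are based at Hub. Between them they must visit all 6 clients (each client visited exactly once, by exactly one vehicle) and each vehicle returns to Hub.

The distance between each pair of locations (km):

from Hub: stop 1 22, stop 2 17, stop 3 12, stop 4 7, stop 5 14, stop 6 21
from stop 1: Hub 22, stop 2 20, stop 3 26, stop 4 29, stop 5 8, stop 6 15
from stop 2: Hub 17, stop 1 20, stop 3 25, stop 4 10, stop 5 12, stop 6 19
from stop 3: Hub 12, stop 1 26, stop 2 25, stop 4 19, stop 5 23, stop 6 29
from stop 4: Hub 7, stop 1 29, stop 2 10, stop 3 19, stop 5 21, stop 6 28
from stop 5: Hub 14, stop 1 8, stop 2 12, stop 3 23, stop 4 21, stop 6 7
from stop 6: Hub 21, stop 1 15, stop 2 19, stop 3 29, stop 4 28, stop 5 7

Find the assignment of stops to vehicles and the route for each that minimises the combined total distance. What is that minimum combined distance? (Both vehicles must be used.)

Try each way of splitting the stops between the two vehicles (each non-empty) and, for each split, find the best tour for each vehicle:
  {stop 1} + {stop 2, stop 3, stop 4, stop 5, stop 6}: 44 + 77 = 121
  {stop 2} + {stop 1, stop 3, stop 4, stop 5, stop 6}: 34 + 88 = 122
  {stop 1, stop 2} + {stop 3, stop 4, stop 5, stop 6}: 59 + 76 = 135
  {stop 3} + {stop 1, stop 2, stop 4, stop 5, stop 6}: 24 + 73 = 97
  {stop 1, stop 3} + {stop 2, stop 4, stop 5, stop 6}: 60 + 57 = 117
  {stop 2, stop 3} + {stop 1, stop 4, stop 5, stop 6}: 54 + 72 = 126
  … (31 splits in total)
Best: vehicle 1 Hub → stop 3 → Hub = 24; vehicle 2 Hub → stop 1 → stop 5 → stop 6 → stop 2 → stop 4 → Hub = 73; combined 97.

97 km — the smallest possible combined total.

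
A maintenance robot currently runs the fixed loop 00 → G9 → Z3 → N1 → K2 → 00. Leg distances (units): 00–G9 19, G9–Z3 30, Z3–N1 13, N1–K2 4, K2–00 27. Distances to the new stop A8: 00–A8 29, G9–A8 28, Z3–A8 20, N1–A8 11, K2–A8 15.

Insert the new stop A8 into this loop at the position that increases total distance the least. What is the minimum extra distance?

Adding 17 by placing A8 on the K2–00 leg.

Insertion cost between consecutive stops i–j is d(i,A8) + d(A8,j) − d(i,j):
  between 00 and G9: 29 + 28 − 19 = 38
  between G9 and Z3: 28 + 20 − 30 = 18
  between Z3 and N1: 20 + 11 − 13 = 18
  between N1 and K2: 11 + 15 − 4 = 22
  between K2 and 00: 15 + 29 − 27 = 17
Cheapest insertion is between K2 and 00, adding 17.
New total = 93 + 17 = 110.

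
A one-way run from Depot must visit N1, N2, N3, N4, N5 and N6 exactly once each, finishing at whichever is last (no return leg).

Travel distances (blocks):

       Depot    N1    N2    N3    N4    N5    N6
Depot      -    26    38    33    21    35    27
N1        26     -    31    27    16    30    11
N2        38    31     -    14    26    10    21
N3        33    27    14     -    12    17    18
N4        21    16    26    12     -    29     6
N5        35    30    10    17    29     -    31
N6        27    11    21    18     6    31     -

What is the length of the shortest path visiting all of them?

There are 6! = 720 possible orderings.
Depot → N1 → N2 → N3 → N4 → N5 → N6: 26+31+14+12+29+31 = 143
Depot → N1 → N2 → N3 → N4 → N6 → N5: 26+31+14+12+6+31 = 120
Depot → N1 → N2 → N3 → N5 → N4 → N6: 26+31+14+17+29+6 = 123
Depot → N1 → N2 → N3 → N5 → N6 → N4: 26+31+14+17+31+6 = 125
Depot → N1 → N2 → N3 → N6 → N4 → N5: 26+31+14+18+6+29 = 124
Depot → N1 → N2 → N3 → N6 → N5 → N4: 26+31+14+18+31+29 = 149
Depot → N1 → N2 → N4 → N3 → N5 → N6: 26+31+26+12+17+31 = 143
Depot → N1 → N2 → N4 → N3 → N6 → N5: 26+31+26+12+18+31 = 144
… (712 more)
Depot → N1 → N6 → N4 → N3 → N2 → N5: 26+11+6+12+14+10 = 79  ← best
The minimum is 79.
One shortest path: Depot → N1 → N6 → N4 → N3 → N2 → N5.

79 blocks — the minimum one-way total.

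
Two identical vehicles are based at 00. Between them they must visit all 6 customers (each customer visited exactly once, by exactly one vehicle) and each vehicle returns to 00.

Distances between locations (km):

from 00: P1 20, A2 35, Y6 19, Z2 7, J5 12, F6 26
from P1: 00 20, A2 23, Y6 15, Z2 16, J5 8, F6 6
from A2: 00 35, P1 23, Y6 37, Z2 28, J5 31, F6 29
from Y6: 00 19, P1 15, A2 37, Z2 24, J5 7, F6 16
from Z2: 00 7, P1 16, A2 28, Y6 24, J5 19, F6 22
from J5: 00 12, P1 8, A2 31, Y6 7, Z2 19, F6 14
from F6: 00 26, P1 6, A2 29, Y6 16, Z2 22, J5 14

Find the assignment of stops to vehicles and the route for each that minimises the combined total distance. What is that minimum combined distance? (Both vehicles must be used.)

Minimum combined distance: 113 km.

Check every non-empty split of the stops between the two vehicles; for each half take its own optimal tour:
  {P1} + {A2, Y6, Z2, J5, F6}: 40 + 99 = 139
  {A2} + {P1, Y6, Z2, J5, F6}: 70 + 64 = 134
  {P1, A2} + {Y6, Z2, J5, F6}: 78 + 64 = 142
  {Y6} + {P1, A2, Z2, J5, F6}: 38 + 90 = 128
  {P1, Y6} + {A2, Z2, J5, F6}: 54 + 90 = 144
  {A2, Y6} + {P1, Z2, J5, F6}: 91 + 55 = 146
  … (31 splits in total)
  {Z2} + {P1, A2, Y6, J5, F6}: 14 + 99 = 113  ← best
Best: vehicle 1 00 → Z2 → 00 = 14; vehicle 2 00 → A2 → P1 → F6 → Y6 → J5 → 00 = 99; combined 113.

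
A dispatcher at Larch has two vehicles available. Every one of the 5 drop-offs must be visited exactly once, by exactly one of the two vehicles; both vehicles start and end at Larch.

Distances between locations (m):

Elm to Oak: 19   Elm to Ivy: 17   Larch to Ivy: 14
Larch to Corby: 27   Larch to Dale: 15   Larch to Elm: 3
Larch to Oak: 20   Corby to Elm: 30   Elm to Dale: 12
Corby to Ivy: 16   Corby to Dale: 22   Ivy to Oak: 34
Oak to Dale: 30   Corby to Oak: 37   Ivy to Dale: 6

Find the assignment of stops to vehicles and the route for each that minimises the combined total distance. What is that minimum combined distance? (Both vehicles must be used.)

Check every non-empty split of the stops between the two vehicles; for each half take its own optimal tour:
  {Corby} + {Elm, Ivy, Oak, Dale}: 54 + 71 = 125
  {Elm} + {Corby, Ivy, Oak, Dale}: 6 + 94 = 100
  {Corby, Elm} + {Ivy, Oak, Dale}: 60 + 70 = 130
  {Ivy} + {Corby, Elm, Oak, Dale}: 28 + 94 = 122
  {Corby, Ivy} + {Elm, Oak, Dale}: 57 + 65 = 122
  {Elm, Ivy} + {Corby, Oak, Dale}: 34 + 94 = 128
  … (15 splits in total)
Best: vehicle 1 Larch → Elm → Larch = 6; vehicle 2 Larch → Oak → Corby → Ivy → Dale → Larch = 94; combined 100.

Minimum combined distance: 100 m.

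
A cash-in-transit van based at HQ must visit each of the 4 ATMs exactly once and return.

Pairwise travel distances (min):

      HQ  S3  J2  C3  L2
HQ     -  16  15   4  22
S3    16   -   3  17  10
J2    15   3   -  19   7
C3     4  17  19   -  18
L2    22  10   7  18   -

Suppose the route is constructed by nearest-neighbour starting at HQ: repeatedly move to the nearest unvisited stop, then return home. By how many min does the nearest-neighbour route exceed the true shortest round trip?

Excess over optimum: 5 min.

From HQ: C3=4, J2=15, S3=16, L2=22 → choose C3 (4).
From C3: S3=17, L2=18, J2=19 → choose S3 (17).
From S3: J2=3, L2=10 → choose J2 (3).
From J2: L2=7 → choose L2 (7).
NN route HQ → C3 → S3 → J2 → L2 → HQ costs 53.
Optimal: HQ → S3 → J2 → L2 → C3 → HQ costs 48 (by enumerating all 12 distinct tours).
Excess = 53 − 48 = 5.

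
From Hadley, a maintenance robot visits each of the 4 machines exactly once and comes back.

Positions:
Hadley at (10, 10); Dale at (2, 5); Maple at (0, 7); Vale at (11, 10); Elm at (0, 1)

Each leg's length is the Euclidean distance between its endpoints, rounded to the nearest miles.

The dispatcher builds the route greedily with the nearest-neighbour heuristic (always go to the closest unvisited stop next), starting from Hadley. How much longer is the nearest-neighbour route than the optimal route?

The nearest-neighbour route is 2 miles longer than optimal.

Hadley: Vale=1, Dale=9, Maple=10, Elm=13 ⇒ Vale
Vale: Dale=10, Maple=11, Elm=14 ⇒ Dale
Dale: Maple=3, Elm=4 ⇒ Maple
Maple: Elm=6 ⇒ Elm
NN route Hadley → Vale → Dale → Maple → Elm → Hadley costs 33.
Optimal: Hadley → Dale → Elm → Maple → Vale → Hadley costs 31 (by enumerating all 12 distinct tours).
Excess = 33 − 31 = 2.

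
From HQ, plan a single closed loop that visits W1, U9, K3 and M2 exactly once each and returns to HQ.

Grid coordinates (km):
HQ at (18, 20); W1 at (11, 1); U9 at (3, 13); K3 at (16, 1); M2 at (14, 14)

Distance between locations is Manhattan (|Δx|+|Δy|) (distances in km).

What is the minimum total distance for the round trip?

With 4 stops there are 4!/2 = 12 distinct round trips (a route and its reverse cost the same).
HQ → W1 → U9 → K3 → M2 → HQ: 26+20+25+15+10 = 96
HQ → W1 → U9 → M2 → K3 → HQ: 26+20+12+15+21 = 94
HQ → W1 → K3 → U9 → M2 → HQ: 26+5+25+12+10 = 78
HQ → W1 → K3 → M2 → U9 → HQ: 26+5+15+12+22 = 80
HQ → W1 → M2 → U9 → K3 → HQ: 26+16+12+25+21 = 100
HQ → W1 → M2 → K3 → U9 → HQ: 26+16+15+25+22 = 104
HQ → U9 → W1 → K3 → M2 → HQ: 22+20+5+15+10 = 72
HQ → U9 → W1 → M2 → K3 → HQ: 22+20+16+15+21 = 94
HQ → U9 → K3 → W1 → M2 → HQ: 22+25+5+16+10 = 78
HQ → U9 → M2 → W1 → K3 → HQ: 22+12+16+5+21 = 76
HQ → K3 → W1 → U9 → M2 → HQ: 21+5+20+12+10 = 68
HQ → K3 → U9 → W1 → M2 → HQ: 21+25+20+16+10 = 92
The minimum is 68.
One optimal route: HQ → K3 → W1 → U9 → M2 → HQ (or its reverse).

Shortest round trip = 68 km.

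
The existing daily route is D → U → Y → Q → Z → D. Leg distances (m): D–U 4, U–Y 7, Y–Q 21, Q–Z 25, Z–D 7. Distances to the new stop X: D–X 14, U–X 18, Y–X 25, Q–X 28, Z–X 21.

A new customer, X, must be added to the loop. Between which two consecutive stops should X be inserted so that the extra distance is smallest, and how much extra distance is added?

Minimum extra distance: 24 m, inserting X between Q and Z.

Insertion cost between consecutive stops i–j is d(i,X) + d(X,j) − d(i,j):
  between D and U: 14 + 18 − 4 = 28
  between U and Y: 18 + 25 − 7 = 36
  between Y and Q: 25 + 28 − 21 = 32
  between Q and Z: 28 + 21 − 25 = 24
  between Z and D: 21 + 14 − 7 = 28
Cheapest insertion is between Q and Z, adding 24.
New total = 64 + 24 = 88.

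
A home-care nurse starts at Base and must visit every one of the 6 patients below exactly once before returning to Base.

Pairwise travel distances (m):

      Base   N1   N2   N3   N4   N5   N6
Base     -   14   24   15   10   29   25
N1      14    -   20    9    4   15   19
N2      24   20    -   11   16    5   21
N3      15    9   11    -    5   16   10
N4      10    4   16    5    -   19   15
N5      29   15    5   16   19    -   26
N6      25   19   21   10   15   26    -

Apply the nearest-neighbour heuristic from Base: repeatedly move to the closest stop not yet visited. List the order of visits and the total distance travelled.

Total distance 88 m via the nearest-neighbour route Base → N4 → N1 → N3 → N6 → N2 → N5 → Base.

Base → [N4:10 / N1:14 / N3:15 / N2:24 / N6:25 / N5:29] → N4 (10)
N4 → [N1:4 / N3:5 / N6:15 / N2:16 / N5:19] → N1 (4)
N1 → [N3:9 / N5:15 / N6:19 / N2:20] → N3 (9)
N3 → [N6:10 / N2:11 / N5:16] → N6 (10)
N6 → [N2:21 / N5:26] → N2 (21)
N2 → [N5:5] → N5 (5)
Return N5→Base: 29.
Total = 10 + 4 + 9 + 10 + 21 + 5 + 29 = 88.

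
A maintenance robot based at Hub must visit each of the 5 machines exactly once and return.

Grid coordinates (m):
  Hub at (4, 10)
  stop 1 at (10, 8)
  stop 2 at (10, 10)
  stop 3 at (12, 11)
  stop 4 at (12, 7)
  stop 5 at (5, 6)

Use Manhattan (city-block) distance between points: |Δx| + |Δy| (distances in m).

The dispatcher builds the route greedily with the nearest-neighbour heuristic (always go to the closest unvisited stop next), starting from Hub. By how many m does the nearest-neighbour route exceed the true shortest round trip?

4 m longer than the optimal tour.

Hub: stop 5=5, stop 2=6, stop 1=8, stop 3=9, stop 4=11 ⇒ stop 5
stop 5: stop 1=7, stop 4=8, stop 2=9, stop 3=12 ⇒ stop 1
stop 1: stop 2=2, stop 4=3, stop 3=5 ⇒ stop 2
stop 2: stop 3=3, stop 4=5 ⇒ stop 3
stop 3: stop 4=4 ⇒ stop 4
NN route Hub → stop 5 → stop 1 → stop 2 → stop 3 → stop 4 → Hub costs 32.
Optimal: Hub → stop 2 → stop 3 → stop 4 → stop 1 → stop 5 → Hub costs 28 (by enumerating all 60 distinct tours).
Excess = 32 − 28 = 4.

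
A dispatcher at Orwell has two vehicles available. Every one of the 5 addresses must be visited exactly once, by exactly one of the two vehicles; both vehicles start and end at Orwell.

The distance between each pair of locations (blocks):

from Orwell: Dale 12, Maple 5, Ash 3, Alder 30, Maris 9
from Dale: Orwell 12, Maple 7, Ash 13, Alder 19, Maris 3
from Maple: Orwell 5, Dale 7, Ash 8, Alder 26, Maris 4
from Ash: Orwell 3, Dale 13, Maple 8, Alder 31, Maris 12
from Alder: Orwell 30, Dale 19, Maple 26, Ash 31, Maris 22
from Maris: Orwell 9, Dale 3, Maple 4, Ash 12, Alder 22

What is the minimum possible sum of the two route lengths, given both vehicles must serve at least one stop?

Minimum combined distance: 67 blocks.

There are 2^4 − 1 = 15 ways to divide the 5 stops into two non-empty groups. For each, the best each vehicle can do is its own shortest tour through its group:
  {Dale} + {Maple, Ash, Alder, Maris}: 24 + 65 = 89
  {Maple} + {Dale, Ash, Alder, Maris}: 10 + 65 = 75
  {Dale, Maple} + {Ash, Alder, Maris}: 24 + 65 = 89
  {Ash} + {Dale, Maple, Alder, Maris}: 6 + 61 = 67
  {Dale, Ash} + {Maple, Alder, Maris}: 28 + 61 = 89
  {Maple, Ash} + {Dale, Alder, Maris}: 16 + 61 = 77
  … (15 splits in total)
Best: vehicle 1 Orwell → Ash → Orwell = 6; vehicle 2 Orwell → Maple → Maris → Dale → Alder → Orwell = 61; combined 67.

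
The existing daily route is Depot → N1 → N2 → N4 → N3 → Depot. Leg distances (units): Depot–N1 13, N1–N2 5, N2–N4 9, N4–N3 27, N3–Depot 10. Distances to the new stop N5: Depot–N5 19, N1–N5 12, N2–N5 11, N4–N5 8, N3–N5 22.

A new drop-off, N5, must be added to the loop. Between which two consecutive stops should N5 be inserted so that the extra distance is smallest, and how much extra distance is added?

Adding 3 by placing N5 on the N4–N3 leg.

Insertion cost between consecutive stops i–j is d(i,N5) + d(N5,j) − d(i,j):
  between Depot and N1: 19 + 12 − 13 = 18
  between N1 and N2: 12 + 11 − 5 = 18
  between N2 and N4: 11 + 8 − 9 = 10
  between N4 and N3: 8 + 22 − 27 = 3
  between N3 and Depot: 22 + 19 − 10 = 31
Cheapest insertion is between N4 and N3, adding 3.
New total = 64 + 3 = 67.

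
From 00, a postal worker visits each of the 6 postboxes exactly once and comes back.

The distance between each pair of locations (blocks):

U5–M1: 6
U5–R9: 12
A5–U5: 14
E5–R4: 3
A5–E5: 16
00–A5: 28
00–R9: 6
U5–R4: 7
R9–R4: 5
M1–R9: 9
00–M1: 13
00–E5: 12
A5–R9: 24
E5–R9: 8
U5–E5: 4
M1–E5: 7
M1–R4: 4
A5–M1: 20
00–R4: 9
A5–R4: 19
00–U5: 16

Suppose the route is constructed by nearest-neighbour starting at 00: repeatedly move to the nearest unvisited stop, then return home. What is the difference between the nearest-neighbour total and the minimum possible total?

9 blocks longer than the optimal tour.

00: R9=6, R4=9, E5=12, M1=13, U5=16, A5=28 ⇒ R9
R9: R4=5, E5=8, M1=9, U5=12, A5=24 ⇒ R4
R4: E5=3, M1=4, U5=7, A5=19 ⇒ E5
E5: U5=4, M1=7, A5=16 ⇒ U5
U5: M1=6, A5=14 ⇒ M1
M1: A5=20 ⇒ A5
NN route 00 → R9 → R4 → E5 → U5 → M1 → A5 → 00 costs 72.
Optimal: 00 → M1 → U5 → A5 → E5 → R4 → R9 → 00 costs 63 (by enumerating all 360 distinct tours).
Excess = 72 − 63 = 9.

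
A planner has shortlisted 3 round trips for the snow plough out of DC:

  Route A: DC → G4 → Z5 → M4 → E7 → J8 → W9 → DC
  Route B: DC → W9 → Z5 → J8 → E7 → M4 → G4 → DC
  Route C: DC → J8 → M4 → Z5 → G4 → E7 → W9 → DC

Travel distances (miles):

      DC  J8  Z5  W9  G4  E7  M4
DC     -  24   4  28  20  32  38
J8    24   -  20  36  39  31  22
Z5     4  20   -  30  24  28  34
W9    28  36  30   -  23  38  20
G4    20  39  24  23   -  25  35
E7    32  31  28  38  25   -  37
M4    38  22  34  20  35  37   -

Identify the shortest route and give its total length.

Route A: 20 + 24 + 34 + 37 + 31 + 36 + 28 = 210
Route B: 28 + 30 + 20 + 31 + 37 + 35 + 20 = 201
Route C: 24 + 22 + 34 + 24 + 25 + 38 + 28 = 195

195 miles — Route C is the shortest.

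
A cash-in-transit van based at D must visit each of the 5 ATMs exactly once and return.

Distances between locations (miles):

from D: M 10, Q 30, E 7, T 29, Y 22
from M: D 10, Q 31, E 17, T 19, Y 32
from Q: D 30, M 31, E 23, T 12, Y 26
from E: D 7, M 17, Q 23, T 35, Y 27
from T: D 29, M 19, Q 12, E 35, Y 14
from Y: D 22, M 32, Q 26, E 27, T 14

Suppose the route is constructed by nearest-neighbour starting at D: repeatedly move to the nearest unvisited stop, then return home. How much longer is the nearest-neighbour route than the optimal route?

The nearest-neighbour route is 5 miles longer than optimal.

D: E=7, M=10, Y=22, T=29, Q=30 ⇒ E
E: M=17, Q=23, Y=27, T=35 ⇒ M
M: T=19, Q=31, Y=32 ⇒ T
T: Q=12, Y=14 ⇒ Q
Q: Y=26 ⇒ Y
NN route D → E → M → T → Q → Y → D costs 103.
Optimal: D → M → E → Q → T → Y → D costs 98 (by enumerating all 60 distinct tours).
Excess = 103 − 98 = 5.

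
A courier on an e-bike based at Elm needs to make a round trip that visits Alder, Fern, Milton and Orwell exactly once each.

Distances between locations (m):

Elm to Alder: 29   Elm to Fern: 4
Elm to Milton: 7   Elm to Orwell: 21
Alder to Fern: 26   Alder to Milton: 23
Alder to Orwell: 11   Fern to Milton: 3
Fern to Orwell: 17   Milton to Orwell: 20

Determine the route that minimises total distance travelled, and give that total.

Shortest round trip = 62 m.

There are 12 distinct closed tours to check (reversals are equivalent).
Elm → Alder → Fern → Milton → Orwell → Elm: 29+26+3+20+21 = 99
Elm → Alder → Fern → Orwell → Milton → Elm: 29+26+17+20+7 = 99
Elm → Alder → Milton → Fern → Orwell → Elm: 29+23+3+17+21 = 93
Elm → Alder → Milton → Orwell → Fern → Elm: 29+23+20+17+4 = 93
Elm → Alder → Orwell → Fern → Milton → Elm: 29+11+17+3+7 = 67
Elm → Alder → Orwell → Milton → Fern → Elm: 29+11+20+3+4 = 67
Elm → Fern → Alder → Milton → Orwell → Elm: 4+26+23+20+21 = 94
Elm → Fern → Alder → Orwell → Milton → Elm: 4+26+11+20+7 = 68
Elm → Fern → Milton → Alder → Orwell → Elm: 4+3+23+11+21 = 62
Elm → Fern → Orwell → Alder → Milton → Elm: 4+17+11+23+7 = 62
Elm → Milton → Alder → Fern → Orwell → Elm: 7+23+26+17+21 = 94
Elm → Milton → Fern → Alder → Orwell → Elm: 7+3+26+11+21 = 68
The minimum is 62.
One optimal route: Elm → Fern → Milton → Alder → Orwell → Elm (or its reverse).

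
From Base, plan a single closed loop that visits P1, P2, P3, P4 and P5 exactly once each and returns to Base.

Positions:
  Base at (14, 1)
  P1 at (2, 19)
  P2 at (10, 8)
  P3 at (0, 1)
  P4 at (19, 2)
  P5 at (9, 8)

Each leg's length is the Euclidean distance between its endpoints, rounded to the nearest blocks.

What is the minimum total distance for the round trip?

Base - P1 - P2 - P3 - P4 - P5 - Base: 22+14+12+19+12+9 = 88
Base - P1 - P2 - P3 - P5 - P4 - Base: 22+14+12+11+12+5 = 76
Base - P1 - P2 - P4 - P3 - P5 - Base: 22+14+11+19+11+9 = 86
Base - P1 - P2 - P4 - P5 - P3 - Base: 22+14+11+12+11+14 = 84
Base - P1 - P2 - P5 - P3 - P4 - Base: 22+14+1+11+19+5 = 72
Base - P1 - P2 - P5 - P4 - P3 - Base: 22+14+1+12+19+14 = 82
Base - P1 - P3 - P2 - P4 - P5 - Base: 22+18+12+11+12+9 = 84
Base - P1 - P3 - P2 - P5 - P4 - Base: 22+18+12+1+12+5 = 70
Base - P1 - P3 - P4 - P2 - P5 - Base: 22+18+19+11+1+9 = 80
Base - P1 - P3 - P4 - P5 - P2 - Base: 22+18+19+12+1+8 = 80
Base - P1 - P3 - P5 - P2 - P4 - Base: 22+18+11+1+11+5 = 68
Base - P1 - P3 - P5 - P4 - P2 - Base: 22+18+11+12+11+8 = 82
Base - P1 - P4 - P2 - P3 - P5 - Base: 22+24+11+12+11+9 = 89
Base - P1 - P4 - P2 - P5 - P3 - Base: 22+24+11+1+11+14 = 83
… (46 more)
Base - P3 - P1 - P5 - P2 - P4 - Base: 14+18+13+1+11+5 = 62  ← best
The minimum is 62.
One optimal route: Base → P3 → P1 → P5 → P2 → P4 → Base (or its reverse).

Minimum total distance: 62 blocks.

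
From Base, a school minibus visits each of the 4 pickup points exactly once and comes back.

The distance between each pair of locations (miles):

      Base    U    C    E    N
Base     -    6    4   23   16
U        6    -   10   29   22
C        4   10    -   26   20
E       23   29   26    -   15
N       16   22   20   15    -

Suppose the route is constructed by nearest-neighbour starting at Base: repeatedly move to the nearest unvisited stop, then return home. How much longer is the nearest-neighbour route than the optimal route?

Excess over optimum: 1 miles.

Base: C=4, U=6, N=16, E=23 ⇒ C
C: U=10, N=20, E=26 ⇒ U
U: N=22, E=29 ⇒ N
N: E=15 ⇒ E
NN route Base → C → U → N → E → Base costs 74.
Optimal: Base → U → C → E → N → Base costs 73 (by enumerating all 12 distinct tours).
Excess = 74 − 73 = 1.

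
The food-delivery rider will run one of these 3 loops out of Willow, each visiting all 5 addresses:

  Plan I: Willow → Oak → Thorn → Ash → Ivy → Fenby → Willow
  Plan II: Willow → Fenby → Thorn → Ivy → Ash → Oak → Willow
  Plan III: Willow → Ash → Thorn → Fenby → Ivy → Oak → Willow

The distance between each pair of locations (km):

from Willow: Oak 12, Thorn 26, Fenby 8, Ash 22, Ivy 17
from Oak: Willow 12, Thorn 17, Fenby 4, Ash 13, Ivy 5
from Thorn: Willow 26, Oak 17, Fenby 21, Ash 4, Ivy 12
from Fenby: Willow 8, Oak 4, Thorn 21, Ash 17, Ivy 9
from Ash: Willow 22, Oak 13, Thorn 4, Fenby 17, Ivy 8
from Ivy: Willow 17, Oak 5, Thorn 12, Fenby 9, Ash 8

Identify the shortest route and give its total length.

58 km — Plan I is the shortest.

Plan I: 12 + 17 + 4 + 8 + 9 + 8 = 58
Plan II: 8 + 21 + 12 + 8 + 13 + 12 = 74
Plan III: 22 + 4 + 21 + 9 + 5 + 12 = 73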